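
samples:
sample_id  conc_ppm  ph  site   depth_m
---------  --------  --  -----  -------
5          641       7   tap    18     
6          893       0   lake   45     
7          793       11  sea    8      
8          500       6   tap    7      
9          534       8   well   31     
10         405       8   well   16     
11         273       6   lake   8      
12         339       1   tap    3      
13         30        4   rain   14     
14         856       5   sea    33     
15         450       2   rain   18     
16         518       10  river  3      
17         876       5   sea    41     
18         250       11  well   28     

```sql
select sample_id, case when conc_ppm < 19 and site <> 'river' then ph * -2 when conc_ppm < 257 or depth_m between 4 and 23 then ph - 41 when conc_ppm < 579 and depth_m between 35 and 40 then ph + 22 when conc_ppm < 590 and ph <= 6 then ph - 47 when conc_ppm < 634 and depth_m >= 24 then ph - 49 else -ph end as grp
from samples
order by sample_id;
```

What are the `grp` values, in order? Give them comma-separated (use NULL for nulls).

-34, 0, -30, -35, -41, -33, -35, -46, -37, -5, -39, -10, -5, -30

sample_id=5: conc_ppm < 257 or depth_m between 4 and 23 → -34
sample_id=6: ELSE → 0
sample_id=7: conc_ppm < 257 or depth_m between 4 and 23 → -30
sample_id=8: conc_ppm < 257 or depth_m between 4 and 23 → -35
sample_id=9: conc_ppm < 634 and depth_m >= 24 → -41
sample_id=10: conc_ppm < 257 or depth_m between 4 and 23 → -33
sample_id=11: conc_ppm < 257 or depth_m between 4 and 23 → -35
sample_id=12: conc_ppm < 590 and ph <= 6 → -46
sample_id=13: conc_ppm < 257 or depth_m between 4 and 23 → -37
sample_id=14: ELSE → -5
sample_id=15: conc_ppm < 257 or depth_m between 4 and 23 → -39
sample_id=16: ELSE → -10
sample_id=17: ELSE → -5
sample_id=18: conc_ppm < 257 or depth_m between 4 and 23 → -30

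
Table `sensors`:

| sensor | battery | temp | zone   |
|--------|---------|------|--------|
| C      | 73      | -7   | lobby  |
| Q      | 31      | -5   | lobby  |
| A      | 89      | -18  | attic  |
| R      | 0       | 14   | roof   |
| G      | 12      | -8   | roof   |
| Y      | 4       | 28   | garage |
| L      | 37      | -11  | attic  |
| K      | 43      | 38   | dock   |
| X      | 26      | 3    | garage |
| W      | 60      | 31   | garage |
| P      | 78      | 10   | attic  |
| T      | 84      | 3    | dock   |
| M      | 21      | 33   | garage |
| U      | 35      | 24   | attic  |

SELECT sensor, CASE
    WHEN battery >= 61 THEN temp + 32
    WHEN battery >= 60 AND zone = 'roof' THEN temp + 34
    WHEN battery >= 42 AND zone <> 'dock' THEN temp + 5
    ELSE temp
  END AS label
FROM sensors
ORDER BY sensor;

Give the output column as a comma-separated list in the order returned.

14, 25, -8, 38, -11, 33, 42, -5, 14, 35, 24, 36, 3, 28

sensor=A: battery >= 61 → 14
sensor=C: battery >= 61 → 25
sensor=G: ELSE → -8
sensor=K: ELSE → 38
sensor=L: ELSE → -11
sensor=M: ELSE → 33
sensor=P: battery >= 61 → 42
sensor=Q: ELSE → -5
sensor=R: ELSE → 14
sensor=T: battery >= 61 → 35
sensor=U: ELSE → 24
sensor=W: battery >= 42 AND zone <> 'dock' → 36
sensor=X: ELSE → 3
sensor=Y: ELSE → 28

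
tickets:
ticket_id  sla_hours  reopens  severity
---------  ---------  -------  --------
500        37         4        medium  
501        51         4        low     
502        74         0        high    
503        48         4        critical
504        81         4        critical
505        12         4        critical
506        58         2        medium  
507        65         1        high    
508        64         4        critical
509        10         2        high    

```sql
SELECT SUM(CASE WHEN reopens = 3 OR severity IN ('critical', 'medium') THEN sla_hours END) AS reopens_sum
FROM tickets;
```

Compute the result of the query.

300

ticket_id=500: ✓ → 37
ticket_id=501: ✗
ticket_id=502: ✗
ticket_id=503: ✓ → 48
ticket_id=504: ✓ → 81
ticket_id=505: ✓ → 12
ticket_id=506: ✓ → 58
ticket_id=507: ✗
ticket_id=508: ✓ → 64
ticket_id=509: ✗
reopens_sum = 37 + 48 + 81 + 12 + 58 + 64 = 300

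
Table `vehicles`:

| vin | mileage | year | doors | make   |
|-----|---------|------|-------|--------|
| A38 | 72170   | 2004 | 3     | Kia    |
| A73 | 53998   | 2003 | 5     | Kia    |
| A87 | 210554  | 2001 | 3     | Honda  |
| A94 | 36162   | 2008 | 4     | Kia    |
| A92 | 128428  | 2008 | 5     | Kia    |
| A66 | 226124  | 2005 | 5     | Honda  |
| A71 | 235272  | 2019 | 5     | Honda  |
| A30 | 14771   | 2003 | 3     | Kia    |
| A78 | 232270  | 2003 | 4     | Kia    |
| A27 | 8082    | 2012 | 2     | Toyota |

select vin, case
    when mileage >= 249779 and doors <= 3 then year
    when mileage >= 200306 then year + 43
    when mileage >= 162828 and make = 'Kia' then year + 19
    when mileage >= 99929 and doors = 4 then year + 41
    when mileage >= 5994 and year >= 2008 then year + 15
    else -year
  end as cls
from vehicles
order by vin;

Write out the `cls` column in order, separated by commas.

2027, -2003, -2004, 2048, 2062, -2003, 2046, 2044, 2023, 2023

vin=A27: mileage >= 5994 and year >= 2008 → 2027
vin=A30: ELSE → -2003
vin=A38: ELSE → -2004
vin=A66: mileage >= 200306 → 2048
vin=A71: mileage >= 200306 → 2062
vin=A73: ELSE → -2003
vin=A78: mileage >= 200306 → 2046
vin=A87: mileage >= 200306 → 2044
vin=A92: mileage >= 5994 and year >= 2008 → 2023
vin=A94: mileage >= 5994 and year >= 2008 → 2023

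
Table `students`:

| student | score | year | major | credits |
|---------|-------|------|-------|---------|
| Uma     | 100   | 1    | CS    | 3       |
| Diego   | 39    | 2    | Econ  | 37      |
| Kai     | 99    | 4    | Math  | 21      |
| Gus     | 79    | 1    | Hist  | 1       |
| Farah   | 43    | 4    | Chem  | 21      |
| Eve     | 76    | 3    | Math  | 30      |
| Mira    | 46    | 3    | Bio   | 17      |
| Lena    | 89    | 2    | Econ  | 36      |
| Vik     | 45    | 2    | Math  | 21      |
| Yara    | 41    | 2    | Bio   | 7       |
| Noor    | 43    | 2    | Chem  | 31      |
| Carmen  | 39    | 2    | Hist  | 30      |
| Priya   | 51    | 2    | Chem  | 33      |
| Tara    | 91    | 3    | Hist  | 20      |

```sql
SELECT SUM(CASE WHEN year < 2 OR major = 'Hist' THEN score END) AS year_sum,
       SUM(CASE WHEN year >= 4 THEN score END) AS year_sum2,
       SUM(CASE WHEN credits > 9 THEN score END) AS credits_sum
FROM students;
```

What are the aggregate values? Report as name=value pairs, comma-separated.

year_sum=309, year_sum2=142, credits_sum=661

[year_sum: year < 2 OR major = 'Hist']
student=Uma: ✓ → 100
student=Diego: ✗
student=Kai: ✗
student=Gus: ✓ → 79
student=Farah: ✗
student=Eve: ✗
student=Mira: ✗
student=Lena: ✗
student=Vik: ✗
student=Yara: ✗
student=Noor: ✗
student=Carmen: ✓ → 39
student=Priya: ✗
student=Tara: ✓ → 91
year_sum = 100 + 79 + 39 + 91 = 309
—
[year_sum2: year >= 4]
student=Uma: ✗
student=Diego: ✗
student=Kai: ✓ → 99
student=Gus: ✗
student=Farah: ✓ → 43
student=Eve: ✗
student=Mira: ✗
student=Lena: ✗
student=Vik: ✗
student=Yara: ✗
student=Noor: ✗
student=Carmen: ✗
student=Priya: ✗
student=Tara: ✗
year_sum2 = 99 + 43 = 142
—
[credits_sum: credits > 9]
student=Uma: ✗
student=Diego: ✓ → 39
student=Kai: ✓ → 99
student=Gus: ✗
student=Farah: ✓ → 43
student=Eve: ✓ → 76
student=Mira: ✓ → 46
student=Lena: ✓ → 89
student=Vik: ✓ → 45
student=Yara: ✗
student=Noor: ✓ → 43
student=Carmen: ✓ → 39
student=Priya: ✓ → 51
student=Tara: ✓ → 91
credits_sum = 39 + 99 + 43 + 76 + 46 + 89 + 45 + 43 + 39 + 51 + 91 = 661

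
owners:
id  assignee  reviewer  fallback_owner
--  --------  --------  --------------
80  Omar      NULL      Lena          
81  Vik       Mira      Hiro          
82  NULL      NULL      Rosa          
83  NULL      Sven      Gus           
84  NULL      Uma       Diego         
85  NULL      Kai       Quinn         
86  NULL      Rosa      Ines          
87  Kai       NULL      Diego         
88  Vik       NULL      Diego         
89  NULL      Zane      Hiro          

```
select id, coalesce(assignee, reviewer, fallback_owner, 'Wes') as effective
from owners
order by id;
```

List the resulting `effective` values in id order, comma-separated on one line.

Omar, Vik, Rosa, Sven, Uma, Kai, Rosa, Kai, Vik, Zane

id=80: assignee=Omar → Omar
id=81: assignee=Vik → Vik
id=82: assignee=NULL, reviewer=NULL, fallback_owner=Rosa → Rosa
id=83: assignee=NULL, reviewer=Sven → Sven
id=84: assignee=NULL, reviewer=Uma → Uma
id=85: assignee=NULL, reviewer=Kai → Kai
id=86: assignee=NULL, reviewer=Rosa → Rosa
id=87: assignee=Kai → Kai
id=88: assignee=Vik → Vik
id=89: assignee=NULL, reviewer=Zane → Zane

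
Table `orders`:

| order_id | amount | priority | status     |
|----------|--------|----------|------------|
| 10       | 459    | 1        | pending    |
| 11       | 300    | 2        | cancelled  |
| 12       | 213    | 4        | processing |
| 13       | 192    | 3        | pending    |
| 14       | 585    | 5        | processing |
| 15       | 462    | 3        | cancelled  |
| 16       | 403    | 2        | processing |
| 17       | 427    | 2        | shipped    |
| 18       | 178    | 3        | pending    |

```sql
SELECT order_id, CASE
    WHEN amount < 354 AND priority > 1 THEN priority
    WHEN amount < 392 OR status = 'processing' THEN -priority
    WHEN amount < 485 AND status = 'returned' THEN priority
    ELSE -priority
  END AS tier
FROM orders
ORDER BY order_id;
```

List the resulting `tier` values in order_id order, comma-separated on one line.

-1, 2, 4, 3, -5, -3, -2, -2, 3

order_id=10: ELSE → -1
order_id=11: amount < 354 AND priority > 1 → 2
order_id=12: amount < 354 AND priority > 1 → 4
order_id=13: amount < 354 AND priority > 1 → 3
order_id=14: amount < 392 OR status = 'processing' → -5
order_id=15: ELSE → -3
order_id=16: amount < 392 OR status = 'processing' → -2
order_id=17: ELSE → -2
order_id=18: amount < 354 AND priority > 1 → 3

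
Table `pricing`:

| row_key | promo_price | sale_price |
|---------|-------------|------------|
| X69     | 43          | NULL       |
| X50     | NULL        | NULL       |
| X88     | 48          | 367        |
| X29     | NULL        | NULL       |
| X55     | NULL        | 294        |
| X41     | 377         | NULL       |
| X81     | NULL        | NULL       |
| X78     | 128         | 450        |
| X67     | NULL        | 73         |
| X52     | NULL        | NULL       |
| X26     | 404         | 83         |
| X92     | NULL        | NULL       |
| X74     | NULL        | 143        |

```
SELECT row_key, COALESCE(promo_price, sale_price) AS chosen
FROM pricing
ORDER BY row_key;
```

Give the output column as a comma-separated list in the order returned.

404, NULL, 377, NULL, NULL, 294, 73, 43, 143, 128, NULL, 48, NULL

row_key=X26: promo_price=404 → 404
row_key=X29: promo_price=NULL, sale_price=NULL (all NULL) → NULL
row_key=X41: promo_price=377 → 377
row_key=X50: promo_price=NULL, sale_price=NULL (all NULL) → NULL
row_key=X52: promo_price=NULL, sale_price=NULL (all NULL) → NULL
row_key=X55: promo_price=NULL, sale_price=294 → 294
row_key=X67: promo_price=NULL, sale_price=73 → 73
row_key=X69: promo_price=43 → 43
row_key=X74: promo_price=NULL, sale_price=143 → 143
row_key=X78: promo_price=128 → 128
row_key=X81: promo_price=NULL, sale_price=NULL (all NULL) → NULL
row_key=X88: promo_price=48 → 48
row_key=X92: promo_price=NULL, sale_price=NULL (all NULL) → NULL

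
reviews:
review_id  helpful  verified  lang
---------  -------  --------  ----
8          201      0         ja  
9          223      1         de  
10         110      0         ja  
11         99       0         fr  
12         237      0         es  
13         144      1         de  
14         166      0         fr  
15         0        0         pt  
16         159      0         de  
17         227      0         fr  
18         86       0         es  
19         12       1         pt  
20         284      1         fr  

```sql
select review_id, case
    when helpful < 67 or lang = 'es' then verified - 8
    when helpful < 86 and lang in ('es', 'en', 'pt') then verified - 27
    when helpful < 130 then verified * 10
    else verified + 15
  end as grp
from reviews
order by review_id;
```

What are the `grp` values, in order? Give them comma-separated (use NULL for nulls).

review_id=8: ELSE → 15
review_id=9: ELSE → 16
review_id=10: helpful < 130 → 0
review_id=11: helpful < 130 → 0
review_id=12: helpful < 67 or lang = 'es' → -8
review_id=13: ELSE → 16
review_id=14: ELSE → 15
review_id=15: helpful < 67 or lang = 'es' → -8
review_id=16: ELSE → 15
review_id=17: ELSE → 15
review_id=18: helpful < 67 or lang = 'es' → -8
review_id=19: helpful < 67 or lang = 'es' → -7
review_id=20: ELSE → 16

15, 16, 0, 0, -8, 16, 15, -8, 15, 15, -8, -7, 16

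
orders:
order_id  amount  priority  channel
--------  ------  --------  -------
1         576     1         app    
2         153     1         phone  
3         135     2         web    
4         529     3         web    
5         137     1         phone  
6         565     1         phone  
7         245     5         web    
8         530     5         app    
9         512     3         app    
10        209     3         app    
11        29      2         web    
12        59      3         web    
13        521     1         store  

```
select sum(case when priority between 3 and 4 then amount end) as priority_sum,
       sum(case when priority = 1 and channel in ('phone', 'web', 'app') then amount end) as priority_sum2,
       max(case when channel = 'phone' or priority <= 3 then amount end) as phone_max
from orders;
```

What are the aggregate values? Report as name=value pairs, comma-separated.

[priority_sum: priority between 3 and 4]
order_id=1: ✗
order_id=2: ✗
order_id=3: ✗
order_id=4: ✓ → 529
order_id=5: ✗
order_id=6: ✗
order_id=7: ✗
order_id=8: ✗
order_id=9: ✓ → 512
order_id=10: ✓ → 209
order_id=11: ✗
order_id=12: ✓ → 59
order_id=13: ✗
priority_sum = 529 + 512 + 209 + 59 = 1309
—
[priority_sum2: priority = 1 and channel in ('phone', 'web', 'app')]
order_id=1: ✓ → 576
order_id=2: ✓ → 153
order_id=3: ✗
order_id=4: ✗
order_id=5: ✓ → 137
order_id=6: ✓ → 565
order_id=7: ✗
order_id=8: ✗
order_id=9: ✗
order_id=10: ✗
order_id=11: ✗
order_id=12: ✗
order_id=13: ✗
priority_sum2 = 576 + 153 + 137 + 565 = 1431
—
[phone_max: channel = 'phone' or priority <= 3]
order_id=1: ✓ → 576
order_id=2: ✓ → 153
order_id=3: ✓ → 135
order_id=4: ✓ → 529
order_id=5: ✓ → 137
order_id=6: ✓ → 565
order_id=7: ✗
order_id=8: ✗
order_id=9: ✓ → 512
order_id=10: ✓ → 209
order_id=11: ✓ → 29
order_id=12: ✓ → 59
order_id=13: ✓ → 521
phone_max = MAX(576, 153, 135, 529, 137, 565, 512, 209, 29, 59, 521) = 576

priority_sum=1309, priority_sum2=1431, phone_max=576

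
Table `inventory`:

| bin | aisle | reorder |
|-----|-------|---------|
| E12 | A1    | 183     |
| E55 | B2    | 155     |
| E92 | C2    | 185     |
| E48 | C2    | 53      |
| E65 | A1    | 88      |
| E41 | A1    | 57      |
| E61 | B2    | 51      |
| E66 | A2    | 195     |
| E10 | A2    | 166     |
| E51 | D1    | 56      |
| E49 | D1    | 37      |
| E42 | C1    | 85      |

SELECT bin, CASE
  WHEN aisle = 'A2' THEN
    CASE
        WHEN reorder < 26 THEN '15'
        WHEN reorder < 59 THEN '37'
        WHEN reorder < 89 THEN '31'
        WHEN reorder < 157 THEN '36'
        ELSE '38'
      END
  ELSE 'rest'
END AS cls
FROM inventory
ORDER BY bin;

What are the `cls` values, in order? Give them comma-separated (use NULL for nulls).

38, rest, rest, rest, rest, rest, rest, rest, rest, rest, 38, rest

bin=E10: aisle='A2' → inner[ELSE] → 38
bin=E12: aisle='A1' → outer ELSE → rest
bin=E41: aisle='A1' → outer ELSE → rest
bin=E42: aisle='C1' → outer ELSE → rest
bin=E48: aisle='C2' → outer ELSE → rest
bin=E49: aisle='D1' → outer ELSE → rest
bin=E51: aisle='D1' → outer ELSE → rest
bin=E55: aisle='B2' → outer ELSE → rest
bin=E61: aisle='B2' → outer ELSE → rest
bin=E65: aisle='A1' → outer ELSE → rest
bin=E66: aisle='A2' → inner[ELSE] → 38
bin=E92: aisle='C2' → outer ELSE → rest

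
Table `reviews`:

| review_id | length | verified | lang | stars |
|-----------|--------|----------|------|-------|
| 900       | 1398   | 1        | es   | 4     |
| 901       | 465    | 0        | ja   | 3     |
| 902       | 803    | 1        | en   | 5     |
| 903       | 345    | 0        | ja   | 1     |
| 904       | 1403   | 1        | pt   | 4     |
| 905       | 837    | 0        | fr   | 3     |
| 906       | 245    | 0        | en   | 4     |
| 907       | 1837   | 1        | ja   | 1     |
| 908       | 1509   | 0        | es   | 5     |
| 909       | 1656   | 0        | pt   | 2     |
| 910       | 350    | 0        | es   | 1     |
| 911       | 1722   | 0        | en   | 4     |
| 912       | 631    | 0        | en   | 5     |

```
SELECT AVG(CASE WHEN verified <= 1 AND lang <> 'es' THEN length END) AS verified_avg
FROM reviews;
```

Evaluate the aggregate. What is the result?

review_id=900: ✗
review_id=901: ✓ → 465
review_id=902: ✓ → 803
review_id=903: ✓ → 345
review_id=904: ✓ → 1403
review_id=905: ✓ → 837
review_id=906: ✓ → 245
review_id=907: ✓ → 1837
review_id=908: ✗
review_id=909: ✓ → 1656
review_id=910: ✗
review_id=911: ✓ → 1722
review_id=912: ✓ → 631
verified_avg = (465 + 803 + 345 + 1403 + 837 + 245 + 1837 + 1656 + 1722 + 631) / 10 = 994.4

994.4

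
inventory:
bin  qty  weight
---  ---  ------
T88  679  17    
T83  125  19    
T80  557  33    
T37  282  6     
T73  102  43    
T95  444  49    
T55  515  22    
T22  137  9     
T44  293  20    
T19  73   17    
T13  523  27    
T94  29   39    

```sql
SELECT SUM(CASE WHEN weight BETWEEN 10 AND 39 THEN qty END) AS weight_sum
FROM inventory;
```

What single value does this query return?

bin=T88: ✓ → 679
bin=T83: ✓ → 125
bin=T80: ✓ → 557
bin=T37: ✗
bin=T73: ✗
bin=T95: ✗
bin=T55: ✓ → 515
bin=T22: ✗
bin=T44: ✓ → 293
bin=T19: ✓ → 73
bin=T13: ✓ → 523
bin=T94: ✓ → 29
weight_sum = 679 + 125 + 557 + 515 + 293 + 73 + 523 + 29 = 2794

2794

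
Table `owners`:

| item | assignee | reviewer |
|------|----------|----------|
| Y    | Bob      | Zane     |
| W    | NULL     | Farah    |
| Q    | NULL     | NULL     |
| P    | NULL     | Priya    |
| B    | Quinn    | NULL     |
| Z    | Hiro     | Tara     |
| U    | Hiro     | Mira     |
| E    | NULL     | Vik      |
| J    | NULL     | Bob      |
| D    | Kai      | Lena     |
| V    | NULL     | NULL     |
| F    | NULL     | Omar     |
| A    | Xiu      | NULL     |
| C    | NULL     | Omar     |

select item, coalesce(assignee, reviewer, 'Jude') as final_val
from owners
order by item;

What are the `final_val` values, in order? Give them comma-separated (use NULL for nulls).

item=A: assignee=Xiu → Xiu
item=B: assignee=Quinn → Quinn
item=C: assignee=NULL, reviewer=Omar → Omar
item=D: assignee=Kai → Kai
item=E: assignee=NULL, reviewer=Vik → Vik
item=F: assignee=NULL, reviewer=Omar → Omar
item=J: assignee=NULL, reviewer=Bob → Bob
item=P: assignee=NULL, reviewer=Priya → Priya
item=Q: assignee=NULL, reviewer=NULL, → literal Jude → Jude
item=U: assignee=Hiro → Hiro
item=V: assignee=NULL, reviewer=NULL, → literal Jude → Jude
item=W: assignee=NULL, reviewer=Farah → Farah
item=Y: assignee=Bob → Bob
item=Z: assignee=Hiro → Hiro

Xiu, Quinn, Omar, Kai, Vik, Omar, Bob, Priya, Jude, Hiro, Jude, Farah, Bob, Hiro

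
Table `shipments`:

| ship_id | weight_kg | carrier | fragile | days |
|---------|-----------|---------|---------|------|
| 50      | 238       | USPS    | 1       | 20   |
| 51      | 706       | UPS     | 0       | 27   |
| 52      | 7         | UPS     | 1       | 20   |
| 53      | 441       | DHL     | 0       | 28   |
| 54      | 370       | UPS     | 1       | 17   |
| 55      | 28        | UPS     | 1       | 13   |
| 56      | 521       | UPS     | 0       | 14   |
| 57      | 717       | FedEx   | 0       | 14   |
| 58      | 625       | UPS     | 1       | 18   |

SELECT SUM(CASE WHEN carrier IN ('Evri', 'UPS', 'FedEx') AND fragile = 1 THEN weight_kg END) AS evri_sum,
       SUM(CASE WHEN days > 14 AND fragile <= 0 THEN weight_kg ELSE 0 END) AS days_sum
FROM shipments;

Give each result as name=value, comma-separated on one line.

evri_sum=1030, days_sum=1147

[evri_sum: carrier IN ('Evri', 'UPS', 'FedEx') AND fragile = 1]
ship_id=50: ✗
ship_id=51: ✗
ship_id=52: ✓ → 7
ship_id=53: ✗
ship_id=54: ✓ → 370
ship_id=55: ✓ → 28
ship_id=56: ✗
ship_id=57: ✗
ship_id=58: ✓ → 625
evri_sum = 7 + 370 + 28 + 625 = 1030
—
[days_sum: days > 14 AND fragile <= 0]
ship_id=50: ✗
ship_id=51: ✓ → 706
ship_id=52: ✗
ship_id=53: ✓ → 441
ship_id=54: ✗
ship_id=55: ✗
ship_id=56: ✗
ship_id=57: ✗
ship_id=58: ✗
days_sum = 706 + 441 = 1147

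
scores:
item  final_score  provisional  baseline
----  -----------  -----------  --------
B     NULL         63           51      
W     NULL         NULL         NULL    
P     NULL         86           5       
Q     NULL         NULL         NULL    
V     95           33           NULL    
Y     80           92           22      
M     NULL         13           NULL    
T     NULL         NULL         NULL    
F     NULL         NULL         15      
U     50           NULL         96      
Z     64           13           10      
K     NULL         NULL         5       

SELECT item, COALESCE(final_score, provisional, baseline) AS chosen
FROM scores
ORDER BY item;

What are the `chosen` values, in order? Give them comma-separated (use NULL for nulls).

63, 15, 5, 13, 86, NULL, NULL, 50, 95, NULL, 80, 64

item=B: final_score=NULL, provisional=63 → 63
item=F: final_score=NULL, provisional=NULL, baseline=15 → 15
item=K: final_score=NULL, provisional=NULL, baseline=5 → 5
item=M: final_score=NULL, provisional=13 → 13
item=P: final_score=NULL, provisional=86 → 86
item=Q: final_score=NULL, provisional=NULL, baseline=NULL (all NULL) → NULL
item=T: final_score=NULL, provisional=NULL, baseline=NULL (all NULL) → NULL
item=U: final_score=50 → 50
item=V: final_score=95 → 95
item=W: final_score=NULL, provisional=NULL, baseline=NULL (all NULL) → NULL
item=Y: final_score=80 → 80
item=Z: final_score=64 → 64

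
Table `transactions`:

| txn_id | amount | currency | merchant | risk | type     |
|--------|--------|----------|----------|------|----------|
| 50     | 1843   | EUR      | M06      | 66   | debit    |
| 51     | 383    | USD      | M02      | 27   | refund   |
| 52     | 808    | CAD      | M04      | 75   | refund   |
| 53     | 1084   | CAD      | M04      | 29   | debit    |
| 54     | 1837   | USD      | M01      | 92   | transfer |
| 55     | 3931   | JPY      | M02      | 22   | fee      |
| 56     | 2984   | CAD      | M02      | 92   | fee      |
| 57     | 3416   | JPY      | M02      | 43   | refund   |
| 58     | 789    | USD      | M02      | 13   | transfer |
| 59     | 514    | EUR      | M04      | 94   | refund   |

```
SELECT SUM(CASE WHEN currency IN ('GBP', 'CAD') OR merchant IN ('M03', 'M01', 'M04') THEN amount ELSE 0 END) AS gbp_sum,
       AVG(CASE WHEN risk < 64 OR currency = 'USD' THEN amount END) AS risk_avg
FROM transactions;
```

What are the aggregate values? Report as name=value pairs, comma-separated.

[gbp_sum: currency IN ('GBP', 'CAD') OR merchant IN ('M03', 'M01', 'M04')]
txn_id=50: ✗
txn_id=51: ✗
txn_id=52: ✓ → 808
txn_id=53: ✓ → 1084
txn_id=54: ✓ → 1837
txn_id=55: ✗
txn_id=56: ✓ → 2984
txn_id=57: ✗
txn_id=58: ✗
txn_id=59: ✓ → 514
gbp_sum = 808 + 1084 + 1837 + 2984 + 514 = 7227
—
[risk_avg: risk < 64 OR currency = 'USD']
txn_id=50: ✗
txn_id=51: ✓ → 383
txn_id=52: ✗
txn_id=53: ✓ → 1084
txn_id=54: ✓ → 1837
txn_id=55: ✓ → 3931
txn_id=56: ✗
txn_id=57: ✓ → 3416
txn_id=58: ✓ → 789
txn_id=59: ✗
risk_avg = (383 + 1084 + 1837 + 3931 + 3416 + 789) / 6 = 1906.6666666667

gbp_sum=7227, risk_avg=1906.6666666667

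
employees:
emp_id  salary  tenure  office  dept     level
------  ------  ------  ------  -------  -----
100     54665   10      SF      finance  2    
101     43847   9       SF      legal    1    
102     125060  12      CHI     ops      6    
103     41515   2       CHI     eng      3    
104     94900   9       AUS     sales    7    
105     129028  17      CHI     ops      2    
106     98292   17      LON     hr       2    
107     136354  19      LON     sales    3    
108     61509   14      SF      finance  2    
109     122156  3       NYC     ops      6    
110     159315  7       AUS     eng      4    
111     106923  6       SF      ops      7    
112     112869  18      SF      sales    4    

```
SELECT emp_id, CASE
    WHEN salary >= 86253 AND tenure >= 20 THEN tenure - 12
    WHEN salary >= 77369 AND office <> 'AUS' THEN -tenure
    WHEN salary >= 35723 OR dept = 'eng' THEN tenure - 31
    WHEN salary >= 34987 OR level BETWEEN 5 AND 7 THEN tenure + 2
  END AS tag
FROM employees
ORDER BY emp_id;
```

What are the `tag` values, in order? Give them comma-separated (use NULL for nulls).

emp_id=100: salary >= 35723 OR dept = 'eng' → -21
emp_id=101: salary >= 35723 OR dept = 'eng' → -22
emp_id=102: salary >= 77369 AND office <> 'AUS' → -12
emp_id=103: salary >= 35723 OR dept = 'eng' → -29
emp_id=104: salary >= 35723 OR dept = 'eng' → -22
emp_id=105: salary >= 77369 AND office <> 'AUS' → -17
emp_id=106: salary >= 77369 AND office <> 'AUS' → -17
emp_id=107: salary >= 77369 AND office <> 'AUS' → -19
emp_id=108: salary >= 35723 OR dept = 'eng' → -17
emp_id=109: salary >= 77369 AND office <> 'AUS' → -3
emp_id=110: salary >= 35723 OR dept = 'eng' → -24
emp_id=111: salary >= 77369 AND office <> 'AUS' → -6
emp_id=112: salary >= 77369 AND office <> 'AUS' → -18

-21, -22, -12, -29, -22, -17, -17, -19, -17, -3, -24, -6, -18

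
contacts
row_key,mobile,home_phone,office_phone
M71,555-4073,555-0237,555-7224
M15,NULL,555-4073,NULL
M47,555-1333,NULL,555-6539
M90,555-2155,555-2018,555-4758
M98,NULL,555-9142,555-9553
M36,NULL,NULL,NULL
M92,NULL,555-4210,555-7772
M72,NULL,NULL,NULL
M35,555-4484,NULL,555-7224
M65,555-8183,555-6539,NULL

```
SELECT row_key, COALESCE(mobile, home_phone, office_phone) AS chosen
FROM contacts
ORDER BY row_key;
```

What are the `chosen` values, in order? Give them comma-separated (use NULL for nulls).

row_key=M15: mobile=NULL, home_phone=555-4073 → 555-4073
row_key=M35: mobile=555-4484 → 555-4484
row_key=M36: mobile=NULL, home_phone=NULL, office_phone=NULL (all NULL) → NULL
row_key=M47: mobile=555-1333 → 555-1333
row_key=M65: mobile=555-8183 → 555-8183
row_key=M71: mobile=555-4073 → 555-4073
row_key=M72: mobile=NULL, home_phone=NULL, office_phone=NULL (all NULL) → NULL
row_key=M90: mobile=555-2155 → 555-2155
row_key=M92: mobile=NULL, home_phone=555-4210 → 555-4210
row_key=M98: mobile=NULL, home_phone=555-9142 → 555-9142

555-4073, 555-4484, NULL, 555-1333, 555-8183, 555-4073, NULL, 555-2155, 555-4210, 555-9142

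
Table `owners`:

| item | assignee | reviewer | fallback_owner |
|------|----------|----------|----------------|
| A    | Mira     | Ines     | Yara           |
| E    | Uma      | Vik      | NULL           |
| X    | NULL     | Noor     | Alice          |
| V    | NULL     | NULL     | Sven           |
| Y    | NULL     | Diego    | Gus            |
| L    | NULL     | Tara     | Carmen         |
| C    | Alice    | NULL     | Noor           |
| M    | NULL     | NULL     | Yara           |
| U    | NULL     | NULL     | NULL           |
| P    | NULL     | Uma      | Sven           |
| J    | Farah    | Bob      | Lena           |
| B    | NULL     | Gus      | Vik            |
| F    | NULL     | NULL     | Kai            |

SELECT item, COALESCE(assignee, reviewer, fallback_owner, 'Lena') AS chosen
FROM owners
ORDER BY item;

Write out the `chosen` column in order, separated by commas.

item=A: assignee=Mira → Mira
item=B: assignee=NULL, reviewer=Gus → Gus
item=C: assignee=Alice → Alice
item=E: assignee=Uma → Uma
item=F: assignee=NULL, reviewer=NULL, fallback_owner=Kai → Kai
item=J: assignee=Farah → Farah
item=L: assignee=NULL, reviewer=Tara → Tara
item=M: assignee=NULL, reviewer=NULL, fallback_owner=Yara → Yara
item=P: assignee=NULL, reviewer=Uma → Uma
item=U: assignee=NULL, reviewer=NULL, fallback_owner=NULL, → literal Lena → Lena
item=V: assignee=NULL, reviewer=NULL, fallback_owner=Sven → Sven
item=X: assignee=NULL, reviewer=Noor → Noor
item=Y: assignee=NULL, reviewer=Diego → Diego

Mira, Gus, Alice, Uma, Kai, Farah, Tara, Yara, Uma, Lena, Sven, Noor, Diego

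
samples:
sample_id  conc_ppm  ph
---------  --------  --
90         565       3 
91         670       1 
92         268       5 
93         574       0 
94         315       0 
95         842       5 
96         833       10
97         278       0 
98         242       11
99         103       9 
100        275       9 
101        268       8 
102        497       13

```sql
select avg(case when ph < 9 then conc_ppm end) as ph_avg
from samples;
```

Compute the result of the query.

sample_id=90: ✓ → 565
sample_id=91: ✓ → 670
sample_id=92: ✓ → 268
sample_id=93: ✓ → 574
sample_id=94: ✓ → 315
sample_id=95: ✓ → 842
sample_id=96: ✗
sample_id=97: ✓ → 278
sample_id=98: ✗
sample_id=99: ✗
sample_id=100: ✗
sample_id=101: ✓ → 268
sample_id=102: ✗
ph_avg = (565 + 670 + 268 + 574 + 315 + 842 + 278 + 268) / 8 = 472.5

472.5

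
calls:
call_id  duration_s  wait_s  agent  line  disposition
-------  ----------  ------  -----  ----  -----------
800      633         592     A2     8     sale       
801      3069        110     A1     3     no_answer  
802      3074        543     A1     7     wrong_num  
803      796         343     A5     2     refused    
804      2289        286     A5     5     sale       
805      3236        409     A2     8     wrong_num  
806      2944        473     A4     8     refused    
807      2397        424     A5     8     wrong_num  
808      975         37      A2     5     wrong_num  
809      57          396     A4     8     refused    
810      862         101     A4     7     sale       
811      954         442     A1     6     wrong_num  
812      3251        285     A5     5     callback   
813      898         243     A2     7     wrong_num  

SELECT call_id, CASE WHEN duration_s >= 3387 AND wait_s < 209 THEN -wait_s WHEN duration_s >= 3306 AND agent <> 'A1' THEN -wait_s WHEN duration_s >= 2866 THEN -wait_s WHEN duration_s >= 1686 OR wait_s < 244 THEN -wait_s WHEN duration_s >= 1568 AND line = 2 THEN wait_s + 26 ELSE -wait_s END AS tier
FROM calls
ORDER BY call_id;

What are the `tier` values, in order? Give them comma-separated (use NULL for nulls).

-592, -110, -543, -343, -286, -409, -473, -424, -37, -396, -101, -442, -285, -243

call_id=800: ELSE → -592
call_id=801: duration_s >= 2866 → -110
call_id=802: duration_s >= 2866 → -543
call_id=803: ELSE → -343
call_id=804: duration_s >= 1686 OR wait_s < 244 → -286
call_id=805: duration_s >= 2866 → -409
call_id=806: duration_s >= 2866 → -473
call_id=807: duration_s >= 1686 OR wait_s < 244 → -424
call_id=808: duration_s >= 1686 OR wait_s < 244 → -37
call_id=809: ELSE → -396
call_id=810: duration_s >= 1686 OR wait_s < 244 → -101
call_id=811: ELSE → -442
call_id=812: duration_s >= 2866 → -285
call_id=813: duration_s >= 1686 OR wait_s < 244 → -243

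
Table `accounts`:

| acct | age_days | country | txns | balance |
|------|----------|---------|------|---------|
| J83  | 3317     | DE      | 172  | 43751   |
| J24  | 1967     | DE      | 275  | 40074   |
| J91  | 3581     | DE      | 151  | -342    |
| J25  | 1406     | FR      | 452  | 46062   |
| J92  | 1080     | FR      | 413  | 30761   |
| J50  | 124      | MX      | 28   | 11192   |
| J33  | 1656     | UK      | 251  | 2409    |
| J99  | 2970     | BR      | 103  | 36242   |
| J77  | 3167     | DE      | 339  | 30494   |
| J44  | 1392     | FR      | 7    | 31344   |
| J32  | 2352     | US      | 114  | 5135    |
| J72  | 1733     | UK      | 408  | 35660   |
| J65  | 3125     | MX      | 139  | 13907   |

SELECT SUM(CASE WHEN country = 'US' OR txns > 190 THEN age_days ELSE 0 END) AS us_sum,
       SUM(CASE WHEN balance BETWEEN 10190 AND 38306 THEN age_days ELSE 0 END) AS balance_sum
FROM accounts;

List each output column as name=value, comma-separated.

[us_sum: country = 'US' OR txns > 190]
acct=J83: ✗
acct=J24: ✓ → 1967
acct=J91: ✗
acct=J25: ✓ → 1406
acct=J92: ✓ → 1080
acct=J50: ✗
acct=J33: ✓ → 1656
acct=J99: ✗
acct=J77: ✓ → 3167
acct=J44: ✗
acct=J32: ✓ → 2352
acct=J72: ✓ → 1733
acct=J65: ✗
us_sum = 1967 + 1406 + 1080 + 1656 + 3167 + 2352 + 1733 = 13361
—
[balance_sum: balance BETWEEN 10190 AND 38306]
acct=J83: ✗
acct=J24: ✗
acct=J91: ✗
acct=J25: ✗
acct=J92: ✓ → 1080
acct=J50: ✓ → 124
acct=J33: ✗
acct=J99: ✓ → 2970
acct=J77: ✓ → 3167
acct=J44: ✓ → 1392
acct=J32: ✗
acct=J72: ✓ → 1733
acct=J65: ✓ → 3125
balance_sum = 1080 + 124 + 2970 + 3167 + 1392 + 1733 + 3125 = 13591

us_sum=13361, balance_sum=13591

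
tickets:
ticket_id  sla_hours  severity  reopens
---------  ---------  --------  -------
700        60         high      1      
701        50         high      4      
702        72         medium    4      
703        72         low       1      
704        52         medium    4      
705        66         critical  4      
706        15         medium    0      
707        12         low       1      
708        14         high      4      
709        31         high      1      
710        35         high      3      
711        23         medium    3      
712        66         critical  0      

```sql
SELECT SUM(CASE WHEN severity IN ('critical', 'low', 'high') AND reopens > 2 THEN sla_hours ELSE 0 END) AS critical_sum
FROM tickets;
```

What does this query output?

ticket_id=700: ✗
ticket_id=701: ✓ → 50
ticket_id=702: ✗
ticket_id=703: ✗
ticket_id=704: ✗
ticket_id=705: ✓ → 66
ticket_id=706: ✗
ticket_id=707: ✗
ticket_id=708: ✓ → 14
ticket_id=709: ✗
ticket_id=710: ✓ → 35
ticket_id=711: ✗
ticket_id=712: ✗
critical_sum = 50 + 66 + 14 + 35 = 165

165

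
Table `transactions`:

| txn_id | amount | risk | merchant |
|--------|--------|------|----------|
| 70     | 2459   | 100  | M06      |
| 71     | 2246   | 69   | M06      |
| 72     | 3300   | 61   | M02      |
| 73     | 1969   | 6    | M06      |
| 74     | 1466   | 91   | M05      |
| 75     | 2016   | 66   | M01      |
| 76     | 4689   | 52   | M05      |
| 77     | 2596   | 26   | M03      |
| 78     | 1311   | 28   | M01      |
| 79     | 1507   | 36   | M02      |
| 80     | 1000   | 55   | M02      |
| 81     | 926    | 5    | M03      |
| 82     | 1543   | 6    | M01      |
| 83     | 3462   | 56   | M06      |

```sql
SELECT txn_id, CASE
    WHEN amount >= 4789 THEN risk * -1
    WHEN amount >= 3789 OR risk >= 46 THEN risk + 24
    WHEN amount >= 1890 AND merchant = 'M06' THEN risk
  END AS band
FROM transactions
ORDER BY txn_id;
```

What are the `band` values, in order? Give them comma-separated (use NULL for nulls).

124, 93, 85, 6, 115, 90, 76, NULL, NULL, NULL, 79, NULL, NULL, 80

txn_id=70: amount >= 3789 OR risk >= 46 → 124
txn_id=71: amount >= 3789 OR risk >= 46 → 93
txn_id=72: amount >= 3789 OR risk >= 46 → 85
txn_id=73: amount >= 1890 AND merchant = 'M06' → 6
txn_id=74: amount >= 3789 OR risk >= 46 → 115
txn_id=75: amount >= 3789 OR risk >= 46 → 90
txn_id=76: amount >= 3789 OR risk >= 46 → 76
txn_id=77: (no match → NULL) → NULL
txn_id=78: (no match → NULL) → NULL
txn_id=79: (no match → NULL) → NULL
txn_id=80: amount >= 3789 OR risk >= 46 → 79
txn_id=81: (no match → NULL) → NULL
txn_id=82: (no match → NULL) → NULL
txn_id=83: amount >= 3789 OR risk >= 46 → 80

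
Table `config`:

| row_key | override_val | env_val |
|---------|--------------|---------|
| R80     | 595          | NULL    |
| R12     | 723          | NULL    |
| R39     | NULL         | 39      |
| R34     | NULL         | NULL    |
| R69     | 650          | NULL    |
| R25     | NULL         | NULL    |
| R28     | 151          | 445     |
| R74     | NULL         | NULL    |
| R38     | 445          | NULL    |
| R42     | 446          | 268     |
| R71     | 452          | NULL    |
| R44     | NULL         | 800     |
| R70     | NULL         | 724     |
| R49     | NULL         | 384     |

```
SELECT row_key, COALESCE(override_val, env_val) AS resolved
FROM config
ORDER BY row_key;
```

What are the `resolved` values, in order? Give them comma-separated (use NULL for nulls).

723, NULL, 151, NULL, 445, 39, 446, 800, 384, 650, 724, 452, NULL, 595

row_key=R12: override_val=723 → 723
row_key=R25: override_val=NULL, env_val=NULL (all NULL) → NULL
row_key=R28: override_val=151 → 151
row_key=R34: override_val=NULL, env_val=NULL (all NULL) → NULL
row_key=R38: override_val=445 → 445
row_key=R39: override_val=NULL, env_val=39 → 39
row_key=R42: override_val=446 → 446
row_key=R44: override_val=NULL, env_val=800 → 800
row_key=R49: override_val=NULL, env_val=384 → 384
row_key=R69: override_val=650 → 650
row_key=R70: override_val=NULL, env_val=724 → 724
row_key=R71: override_val=452 → 452
row_key=R74: override_val=NULL, env_val=NULL (all NULL) → NULL
row_key=R80: override_val=595 → 595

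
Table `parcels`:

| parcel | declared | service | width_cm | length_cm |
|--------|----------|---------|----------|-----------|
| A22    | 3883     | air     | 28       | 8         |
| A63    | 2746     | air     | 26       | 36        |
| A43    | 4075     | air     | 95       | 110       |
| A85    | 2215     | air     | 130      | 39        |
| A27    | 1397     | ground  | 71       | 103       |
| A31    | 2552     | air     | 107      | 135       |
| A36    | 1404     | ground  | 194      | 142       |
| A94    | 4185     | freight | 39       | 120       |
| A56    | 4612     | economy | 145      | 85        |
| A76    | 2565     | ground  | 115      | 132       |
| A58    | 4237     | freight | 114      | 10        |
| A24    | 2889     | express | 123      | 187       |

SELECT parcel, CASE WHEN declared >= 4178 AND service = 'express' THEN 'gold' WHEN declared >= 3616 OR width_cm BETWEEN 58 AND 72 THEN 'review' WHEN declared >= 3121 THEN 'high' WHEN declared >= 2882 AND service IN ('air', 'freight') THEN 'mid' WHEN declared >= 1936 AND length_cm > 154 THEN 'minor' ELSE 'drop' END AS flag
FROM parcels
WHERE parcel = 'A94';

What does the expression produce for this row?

parcel = A94: declared=4185, service=freight, width_cm=39, length_cm=120.
declared >= 4178 AND service = 'express' → false
declared >= 3616 OR width_cm BETWEEN 58 AND 72 → true → review

review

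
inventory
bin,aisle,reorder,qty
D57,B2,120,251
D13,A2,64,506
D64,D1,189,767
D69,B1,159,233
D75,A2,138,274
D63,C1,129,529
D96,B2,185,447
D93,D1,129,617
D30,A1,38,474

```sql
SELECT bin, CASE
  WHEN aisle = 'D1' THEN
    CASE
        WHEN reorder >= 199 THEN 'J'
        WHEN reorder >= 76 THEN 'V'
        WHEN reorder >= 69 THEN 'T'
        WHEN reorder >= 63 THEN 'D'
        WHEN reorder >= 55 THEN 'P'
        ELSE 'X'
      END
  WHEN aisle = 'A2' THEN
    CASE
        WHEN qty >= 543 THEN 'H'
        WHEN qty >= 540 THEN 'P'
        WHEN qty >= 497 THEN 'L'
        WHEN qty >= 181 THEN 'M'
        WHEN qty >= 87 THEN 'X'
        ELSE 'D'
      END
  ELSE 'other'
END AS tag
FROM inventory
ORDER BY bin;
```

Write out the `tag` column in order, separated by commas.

bin=D13: aisle='A2' → inner[qty >= 497] → L
bin=D30: aisle='A1' → outer ELSE → other
bin=D57: aisle='B2' → outer ELSE → other
bin=D63: aisle='C1' → outer ELSE → other
bin=D64: aisle='D1' → inner[reorder >= 76] → V
bin=D69: aisle='B1' → outer ELSE → other
bin=D75: aisle='A2' → inner[qty >= 181] → M
bin=D93: aisle='D1' → inner[reorder >= 76] → V
bin=D96: aisle='B2' → outer ELSE → other

L, other, other, other, V, other, M, V, other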